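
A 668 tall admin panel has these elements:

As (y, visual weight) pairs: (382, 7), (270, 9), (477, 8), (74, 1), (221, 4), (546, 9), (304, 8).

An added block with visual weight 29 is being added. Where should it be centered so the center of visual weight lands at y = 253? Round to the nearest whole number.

y ≈ 60

After adding the added block, total weight = 7 + 9 + 8 + 1 + 4 + 9 + 8 + 29 = 75.
y: target moment 75×253 = 18975; current 7·382 + 9·270 + 8·477 + 1·74 + 4·221 + 9·546 + 8·304 = 17224; the added block supplies 1751, so y = 1751/29 ≈ 60.38.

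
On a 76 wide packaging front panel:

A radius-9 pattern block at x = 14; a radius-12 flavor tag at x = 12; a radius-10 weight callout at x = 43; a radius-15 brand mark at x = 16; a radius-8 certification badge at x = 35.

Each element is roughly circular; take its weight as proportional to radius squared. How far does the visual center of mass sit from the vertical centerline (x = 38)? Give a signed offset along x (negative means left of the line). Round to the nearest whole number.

Weights ∝ r²: pattern block 9² = 81, flavor tag 12² = 144, weight callout 10² = 100, brand mark 15² = 225, certification badge 8² = 64; Σw = 614.
x-moment: 81·14 + 144·12 + 100·43 + 225·16 + 64·35 = 13002; centroid 13002/614 ≈ 21.18.
Against x = 38, that's 21.18 − 38 = -16.82.

≈ -17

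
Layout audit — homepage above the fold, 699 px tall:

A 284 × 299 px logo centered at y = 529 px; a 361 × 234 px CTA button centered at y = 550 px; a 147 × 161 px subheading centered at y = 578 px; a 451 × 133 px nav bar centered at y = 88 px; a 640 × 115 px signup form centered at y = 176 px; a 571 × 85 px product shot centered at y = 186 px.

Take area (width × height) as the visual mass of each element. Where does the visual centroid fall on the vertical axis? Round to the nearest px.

y ≈ 353

Areas → weights: logo 284·299 = 84916, CTA button 361·234 = 84474, subheading 147·161 = 23667, nav bar 451·133 = 59983, signup form 640·115 = 73600, product shot 571·85 = 48535; Σw = 375175.
Σw·y = 132320404; ȳ = 132320404/375175 ≈ 352.69.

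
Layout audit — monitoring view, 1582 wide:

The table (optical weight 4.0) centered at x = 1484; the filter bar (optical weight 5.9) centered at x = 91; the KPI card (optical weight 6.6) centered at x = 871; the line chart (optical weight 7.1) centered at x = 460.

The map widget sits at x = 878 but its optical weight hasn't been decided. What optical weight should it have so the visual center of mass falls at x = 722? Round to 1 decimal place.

Known weights sum to 4.0 + 5.9 + 6.6 + 7.1 = 23.6; their moment is 4.0·1484 + 5.9·91 + 6.6·871 + 7.1·460 = 15487.5.
For the centroid to hit 722: (15487.5 + w·878) / (23.6 + w) = 722.
So w = (722·23.6 − 15487.5)/(878 − 722) = 1551.7/156 ≈ 9.95.

w ≈ 9.9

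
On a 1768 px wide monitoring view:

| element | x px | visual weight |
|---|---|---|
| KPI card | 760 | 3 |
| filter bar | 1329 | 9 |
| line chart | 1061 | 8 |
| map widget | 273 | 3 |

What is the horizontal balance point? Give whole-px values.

Σw = 3 + 9 + 8 + 3 = 23.
x-moment: 3·760 + 9·1329 + 8·1061 + 3·273 = 23548; centroid 23548/23 ≈ 1023.83.

x ≈ 1024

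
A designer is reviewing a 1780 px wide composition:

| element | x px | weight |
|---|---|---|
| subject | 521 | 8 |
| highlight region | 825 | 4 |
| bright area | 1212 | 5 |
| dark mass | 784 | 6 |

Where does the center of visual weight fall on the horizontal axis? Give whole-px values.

x ≈ 793

Weights sum to 8 + 4 + 5 + 6 = 23.
x: (8·521 + 4·825 + 5·1212 + 6·784) / 23 = 18232 / 23 ≈ 792.70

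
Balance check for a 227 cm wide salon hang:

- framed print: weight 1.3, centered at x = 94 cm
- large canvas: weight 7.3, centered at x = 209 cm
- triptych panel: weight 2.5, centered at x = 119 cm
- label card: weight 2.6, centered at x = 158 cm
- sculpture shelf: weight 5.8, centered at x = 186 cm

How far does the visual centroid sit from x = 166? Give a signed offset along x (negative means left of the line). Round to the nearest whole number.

Σw = 1.3 + 7.3 + 2.5 + 2.6 + 5.8 = 19.5.
Σw·x = 1.3·94 + 7.3·209 + 2.5·119 + 2.6·158 + 5.8·186 = 3435.0, so x̄ = 3435.0/19.5 ≈ 176.15.
Against x = 166, that's 176.15 − 166 = 10.15.

≈ 10 cm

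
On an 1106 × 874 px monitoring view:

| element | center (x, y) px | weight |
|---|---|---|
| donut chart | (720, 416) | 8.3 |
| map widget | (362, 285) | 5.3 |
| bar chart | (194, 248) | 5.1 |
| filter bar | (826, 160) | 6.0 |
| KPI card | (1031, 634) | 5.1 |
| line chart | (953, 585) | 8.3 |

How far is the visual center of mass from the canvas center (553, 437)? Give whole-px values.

Total weight = 8.3 + 5.3 + 5.1 + 6.0 + 5.1 + 8.3 = 38.1.
Σw·x = 27008.0; x̄ = 27008.0/38.1 ≈ 708.87.
y: moment 15277.0 / weight 38.1 ≈ 400.97
Relative to (553, 437): Δ = (155.87, -36.03); |Δ| = √(155.87² + -36.03²) ≈ 159.98.

≈ 160 px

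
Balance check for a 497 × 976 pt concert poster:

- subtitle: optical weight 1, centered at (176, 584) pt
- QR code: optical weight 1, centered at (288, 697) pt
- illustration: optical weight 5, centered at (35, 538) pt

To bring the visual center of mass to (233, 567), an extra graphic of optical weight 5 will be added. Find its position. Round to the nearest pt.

With the extra graphic, Σw becomes 1 + 1 + 5 + 5 = 12.
x: target moment 12×233 = 2796; current 1·176 + 1·288 + 5·35 = 639; the extra graphic supplies 2157, so x = 2157/5 ≈ 431.40.
y: target moment 12×567 = 6804; current 1·584 + 1·697 + 5·538 = 3971; the extra graphic supplies 2833, so y = 2833/5 ≈ 566.60.

(431, 567)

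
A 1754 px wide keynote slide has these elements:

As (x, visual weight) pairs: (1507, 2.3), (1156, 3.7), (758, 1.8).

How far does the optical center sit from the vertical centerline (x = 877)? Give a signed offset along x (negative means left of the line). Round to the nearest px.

≈ 291 px

Weights sum to 2.3 + 3.7 + 1.8 = 7.8.
Σw·x = 2.3·1507 + 3.7·1156 + 1.8·758 = 9107.7, so x̄ = 9107.7/7.8 ≈ 1167.65.
Against x = 877, that's 1167.65 − 877 = 290.65.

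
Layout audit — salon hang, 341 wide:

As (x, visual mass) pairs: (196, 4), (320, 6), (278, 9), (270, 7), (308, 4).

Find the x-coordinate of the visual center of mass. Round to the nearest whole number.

Total weight = 4 + 6 + 9 + 7 + 4 = 30.
Σw·x = 4·196 + 6·320 + 9·278 + 7·270 + 4·308 = 8328, so x̄ = 8328/30 ≈ 277.60.

x ≈ 278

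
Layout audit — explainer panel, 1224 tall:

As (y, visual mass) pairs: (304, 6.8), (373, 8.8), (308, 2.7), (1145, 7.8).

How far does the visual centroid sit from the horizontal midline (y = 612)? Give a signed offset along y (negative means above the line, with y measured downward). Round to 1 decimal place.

≈ -33.0

Weights sum to 6.8 + 8.8 + 2.7 + 7.8 = 26.1.
y-moment: 6.8·304 + 8.8·373 + 2.7·308 + 7.8·1145 = 15112.2; centroid 15112.2/26.1 ≈ 579.01.
Difference: 579.01 − 612 ≈ -32.99.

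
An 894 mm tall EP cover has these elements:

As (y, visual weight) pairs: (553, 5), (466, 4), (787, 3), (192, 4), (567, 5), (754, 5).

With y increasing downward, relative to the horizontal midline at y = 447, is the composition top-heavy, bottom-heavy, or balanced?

bottom-heavy

Σw = 5 + 4 + 3 + 4 + 5 + 5 = 26.
Σw·y = 5·553 + 4·466 + 3·787 + 4·192 + 5·567 + 5·754 = 14363, so ȳ = 14363/26 ≈ 552.42.
552.4 vs midline 447 → bottom-heavy.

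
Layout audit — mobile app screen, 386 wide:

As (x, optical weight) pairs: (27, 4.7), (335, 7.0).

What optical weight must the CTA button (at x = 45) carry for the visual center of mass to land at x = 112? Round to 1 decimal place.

w ≈ 17.3

Known weights sum to 4.7 + 7.0 = 11.7; their moment is 4.7·27 + 7.0·335 = 2471.9.
For the centroid to hit 112: (2471.9 + w·45) / (11.7 + w) = 112.
Rearranging, w·(45 − 112) = 112·11.7 − 2471.9 = -1161.5, so w ≈ -1161.5/-67 = 17.34.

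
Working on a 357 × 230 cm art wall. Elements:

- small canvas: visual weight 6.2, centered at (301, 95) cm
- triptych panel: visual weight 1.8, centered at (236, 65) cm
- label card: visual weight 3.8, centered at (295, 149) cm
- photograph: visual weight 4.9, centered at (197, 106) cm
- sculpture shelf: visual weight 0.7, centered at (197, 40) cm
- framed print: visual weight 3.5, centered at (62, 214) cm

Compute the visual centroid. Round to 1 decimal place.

Total weight = 6.2 + 1.8 + 3.8 + 4.9 + 0.7 + 3.5 = 20.9.
Σw·x = 4732.2; x̄ = 4732.2/20.9 ≈ 226.42.
y: moment 2568.6 / weight 20.9 ≈ 122.90

(226.4, 122.9)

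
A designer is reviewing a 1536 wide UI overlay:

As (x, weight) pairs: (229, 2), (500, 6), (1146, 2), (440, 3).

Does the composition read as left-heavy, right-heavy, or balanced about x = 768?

Σw = 2 + 6 + 2 + 3 = 13.
Σw·x = 2·229 + 6·500 + 2·1146 + 3·440 = 7070, so x̄ = 7070/13 ≈ 543.85.
543.8 vs midline 768 → left-heavy.

left-heavy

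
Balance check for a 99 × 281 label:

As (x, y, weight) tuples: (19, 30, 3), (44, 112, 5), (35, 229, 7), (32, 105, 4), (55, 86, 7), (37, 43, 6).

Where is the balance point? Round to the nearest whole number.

(39, 110)

Σw = 3 + 5 + 7 + 4 + 7 + 6 = 32.
x: moment 1257 / weight 32 ≈ 39.28
y: moment 3533 / weight 32 ≈ 110.41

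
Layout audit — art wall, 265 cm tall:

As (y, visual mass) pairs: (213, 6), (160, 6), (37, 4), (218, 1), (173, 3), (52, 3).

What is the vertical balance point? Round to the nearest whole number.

Weights sum to 6 + 6 + 4 + 1 + 3 + 3 = 23.
y-moment: 6·213 + 6·160 + 4·37 + 1·218 + 3·173 + 3·52 = 3279; centroid 3279/23 ≈ 142.57.

y ≈ 143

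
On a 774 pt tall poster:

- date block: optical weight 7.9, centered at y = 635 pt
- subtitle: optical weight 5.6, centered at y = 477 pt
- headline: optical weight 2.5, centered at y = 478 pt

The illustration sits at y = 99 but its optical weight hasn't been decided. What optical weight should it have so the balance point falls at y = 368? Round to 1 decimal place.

w ≈ 11.1

Fixed elements: Σw = 7.9 + 5.6 + 2.5 = 16.0, Σw·y = 7.9·635 + 5.6·477 + 2.5·478 = 8882.7.
Balance at y = 368 requires (8882.7 + w·99) / (16.0 + w) = 368.
So w = (368·16.0 − 8882.7)/(99 − 368) = -2994.7/-269 ≈ 11.13.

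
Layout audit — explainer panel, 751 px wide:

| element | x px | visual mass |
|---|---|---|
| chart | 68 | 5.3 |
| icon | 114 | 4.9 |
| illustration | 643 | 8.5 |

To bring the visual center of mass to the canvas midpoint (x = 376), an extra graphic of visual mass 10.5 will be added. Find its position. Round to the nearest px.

With the extra graphic, Σw becomes 5.3 + 4.9 + 8.5 + 10.5 = 29.2.
Along x: (6384.5 + 10.5·x) / 29.2 = 376 (existing moment 5.3·68 + 4.9·114 + 8.5·643 = 6384.5) ⇒ x = (10979.2 − 6384.5) / 10.5 ≈ 437.59.

x ≈ 438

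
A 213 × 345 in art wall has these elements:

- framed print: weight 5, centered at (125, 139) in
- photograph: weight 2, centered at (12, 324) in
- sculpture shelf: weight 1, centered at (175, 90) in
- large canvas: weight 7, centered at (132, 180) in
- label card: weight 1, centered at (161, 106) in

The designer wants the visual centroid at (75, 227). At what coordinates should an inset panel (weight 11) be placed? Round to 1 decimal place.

With the inset panel, Σw becomes 5 + 2 + 1 + 7 + 1 + 11 = 27.
x: need Σw·x = 27·75 = 2025. Existing = 5·125 + 2·12 + 1·175 + 7·132 + 1·161 = 1909. Remainder 116 / 11 ≈ 10.55.
y: need Σw·y = 27·227 = 6129. Existing = 5·139 + 2·324 + 1·90 + 7·180 + 1·106 = 2799. Remainder 3330 / 11 ≈ 302.73.

(10.5, 302.7)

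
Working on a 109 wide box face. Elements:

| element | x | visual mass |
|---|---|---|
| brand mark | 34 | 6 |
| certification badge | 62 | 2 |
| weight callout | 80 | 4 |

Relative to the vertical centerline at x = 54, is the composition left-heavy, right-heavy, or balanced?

Σw = 6 + 2 + 4 = 12.
x: (6·34 + 2·62 + 4·80) / 12 = 648 / 12 ≈ 54.00
The centroid 54.00 matches the midline at 54, so the layout is balanced.

balanced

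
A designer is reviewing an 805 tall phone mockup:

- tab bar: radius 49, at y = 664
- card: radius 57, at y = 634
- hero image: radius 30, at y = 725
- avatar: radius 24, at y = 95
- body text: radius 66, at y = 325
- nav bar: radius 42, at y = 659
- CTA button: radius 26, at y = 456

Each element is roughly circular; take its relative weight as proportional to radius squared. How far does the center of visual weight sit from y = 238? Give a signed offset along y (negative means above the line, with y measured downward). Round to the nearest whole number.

r² weights: tab bar 49² = 2401, card 57² = 3249, hero image 30² = 900, avatar 24² = 576, body text 66² = 4356, nav bar 42² = 1764, CTA button 26² = 676. Total = 13922.
Σw·y = 2401·664 + 3249·634 + 900·725 + 576·95 + 4356·325 + 1764·659 + 676·456 = 7247782, so ȳ = 7247782/13922 ≈ 520.60.
Difference: 520.60 − 238 ≈ 282.60.

≈ 283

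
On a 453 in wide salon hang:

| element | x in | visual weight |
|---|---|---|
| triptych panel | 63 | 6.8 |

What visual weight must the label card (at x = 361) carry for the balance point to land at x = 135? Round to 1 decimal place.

w ≈ 2.2

The single fixed element contributes weight 6.8, moment 6.8·63 = 428.4.
For the centroid to hit 135: (428.4 + w·361) / (6.8 + w) = 135.
Rearranging, w·(361 − 135) = 135·6.8 − 428.4 = 489.6, so w ≈ 489.6/226 = 2.17.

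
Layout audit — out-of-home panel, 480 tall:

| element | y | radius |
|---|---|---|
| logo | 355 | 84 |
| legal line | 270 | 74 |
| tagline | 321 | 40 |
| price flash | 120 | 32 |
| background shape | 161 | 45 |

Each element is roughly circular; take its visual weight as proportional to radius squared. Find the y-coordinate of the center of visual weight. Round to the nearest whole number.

r² weights: logo 84² = 7056, legal line 74² = 5476, tagline 40² = 1600, price flash 32² = 1024, background shape 45² = 2025. Total = 17181.
y: (7056·355 + 5476·270 + 1600·321 + 1024·120 + 2025·161) / 17181 = 4945905 / 17181 ≈ 287.87

y ≈ 288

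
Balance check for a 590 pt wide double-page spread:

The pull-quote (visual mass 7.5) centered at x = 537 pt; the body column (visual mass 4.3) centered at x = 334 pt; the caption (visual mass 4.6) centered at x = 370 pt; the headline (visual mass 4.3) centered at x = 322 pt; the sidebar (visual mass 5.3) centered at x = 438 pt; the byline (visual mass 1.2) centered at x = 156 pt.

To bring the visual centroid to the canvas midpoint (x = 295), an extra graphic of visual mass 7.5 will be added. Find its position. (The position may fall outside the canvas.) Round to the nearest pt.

With the extra graphic, Σw becomes 7.5 + 4.3 + 4.6 + 4.3 + 5.3 + 1.2 + 7.5 = 34.7.
x: need Σw·x = 34.7·295 = 10236.5. Existing = 7.5·537 + 4.3·334 + 4.6·370 + 4.3·322 + 5.3·438 + 1.2·156 = 11058.9. Remainder -822.4 / 7.5 ≈ -109.65.

x ≈ -110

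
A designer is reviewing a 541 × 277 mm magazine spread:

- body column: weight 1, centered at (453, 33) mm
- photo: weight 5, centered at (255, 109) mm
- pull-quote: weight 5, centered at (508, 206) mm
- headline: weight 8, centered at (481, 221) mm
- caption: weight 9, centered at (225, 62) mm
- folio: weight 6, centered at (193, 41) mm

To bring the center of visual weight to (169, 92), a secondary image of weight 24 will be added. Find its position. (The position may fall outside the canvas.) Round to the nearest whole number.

With the secondary image, Σw becomes 1 + 5 + 5 + 8 + 9 + 6 + 24 = 58.
x: target moment 58×169 = 9802; current 1·453 + 5·255 + 5·508 + 8·481 + 9·225 + 6·193 = 11299; the secondary image supplies -1497, so x = -1497/24 ≈ -62.38.
y: target moment 58×92 = 5336; current 1·33 + 5·109 + 5·206 + 8·221 + 9·62 + 6·41 = 4180; the secondary image supplies 1156, so y = 1156/24 ≈ 48.17.

(-62, 48)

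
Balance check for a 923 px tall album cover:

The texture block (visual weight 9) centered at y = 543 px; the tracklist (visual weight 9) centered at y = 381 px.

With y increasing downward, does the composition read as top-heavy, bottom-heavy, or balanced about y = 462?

balanced

Weights sum to 9 + 9 = 18.
Σw·y = 9·543 + 9·381 = 8316, so ȳ = 8316/18 ≈ 462.00.
462.00 = 462 exactly: balanced.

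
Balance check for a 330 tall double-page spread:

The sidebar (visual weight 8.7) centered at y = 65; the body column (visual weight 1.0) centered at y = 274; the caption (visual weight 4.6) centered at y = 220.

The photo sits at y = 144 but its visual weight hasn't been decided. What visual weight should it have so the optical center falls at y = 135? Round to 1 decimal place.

w ≈ 8.8

Fixed elements: Σw = 8.7 + 1.0 + 4.6 = 14.3, Σw·y = 8.7·65 + 1.0·274 + 4.6·220 = 1851.5.
Balance at y = 135 requires (1851.5 + w·144) / (14.3 + w) = 135.
Rearranging, w·(144 − 135) = 135·14.3 − 1851.5 = 79.0, so w ≈ 79.0/9 = 8.78.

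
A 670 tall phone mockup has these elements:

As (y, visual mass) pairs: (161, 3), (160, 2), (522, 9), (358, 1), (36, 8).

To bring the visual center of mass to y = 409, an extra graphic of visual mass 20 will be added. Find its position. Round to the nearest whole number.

y ≈ 572

New total weight: (3 + 2 + 9 + 1 + 8) + 20 = 43.
y: need Σw·y = 43·409 = 17587. Existing = 3·161 + 2·160 + 9·522 + 1·358 + 8·36 = 6147. Remainder 11440 / 20 ≈ 572.00.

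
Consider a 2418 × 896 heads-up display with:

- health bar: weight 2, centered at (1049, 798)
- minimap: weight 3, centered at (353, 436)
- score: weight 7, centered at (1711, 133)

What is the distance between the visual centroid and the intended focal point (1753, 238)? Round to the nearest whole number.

Weights sum to 2 + 3 + 7 = 12.
x-moment: 2·1049 + 3·353 + 7·1711 = 15134; centroid 15134/12 ≈ 1261.17.
y-moment: 2·798 + 3·436 + 7·133 = 3835; centroid 3835/12 ≈ 319.58.
Relative to (1753, 238): Δ = (-491.83, 81.58); |Δ| = √(-491.83² + 81.58²) ≈ 498.55.

≈ 499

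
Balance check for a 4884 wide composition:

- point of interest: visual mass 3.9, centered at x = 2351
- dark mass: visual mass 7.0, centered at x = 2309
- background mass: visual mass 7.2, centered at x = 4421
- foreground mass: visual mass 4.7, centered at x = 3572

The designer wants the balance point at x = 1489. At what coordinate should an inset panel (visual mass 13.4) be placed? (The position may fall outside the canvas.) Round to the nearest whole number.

x ≈ -1496

With the inset panel, Σw becomes 3.9 + 7.0 + 7.2 + 4.7 + 13.4 = 36.2.
x: target moment 36.2×1489 = 53901.8; current 3.9·2351 + 7.0·2309 + 7.2·4421 + 4.7·3572 = 73951.5; the inset panel supplies -20049.7, so x = -20049.7/13.4 ≈ -1496.25.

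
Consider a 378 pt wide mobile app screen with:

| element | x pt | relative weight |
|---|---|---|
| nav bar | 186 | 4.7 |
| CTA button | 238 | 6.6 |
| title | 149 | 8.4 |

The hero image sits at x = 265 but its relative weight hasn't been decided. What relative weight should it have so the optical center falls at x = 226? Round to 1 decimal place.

w ≈ 19.4

Existing Σw = 19.7 (4.7 + 6.6 + 8.4); existing moment 4.7·186 + 6.6·238 + 8.4·149 = 3696.6.
For the centroid to hit 226: (3696.6 + w·265) / (19.7 + w) = 226.
Rearranging, w·(265 − 226) = 226·19.7 − 3696.6 = 755.6, so w ≈ 755.6/39 = 19.37.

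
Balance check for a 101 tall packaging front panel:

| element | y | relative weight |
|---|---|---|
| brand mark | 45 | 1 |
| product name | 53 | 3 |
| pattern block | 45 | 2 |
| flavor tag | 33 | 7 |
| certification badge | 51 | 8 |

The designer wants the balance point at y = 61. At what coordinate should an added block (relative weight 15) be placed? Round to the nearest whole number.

New total weight: (1 + 3 + 2 + 7 + 8) + 15 = 36.
y: need Σw·y = 36·61 = 2196. Existing = 1·45 + 3·53 + 2·45 + 7·33 + 8·51 = 933. Remainder 1263 / 15 ≈ 84.20.

y ≈ 84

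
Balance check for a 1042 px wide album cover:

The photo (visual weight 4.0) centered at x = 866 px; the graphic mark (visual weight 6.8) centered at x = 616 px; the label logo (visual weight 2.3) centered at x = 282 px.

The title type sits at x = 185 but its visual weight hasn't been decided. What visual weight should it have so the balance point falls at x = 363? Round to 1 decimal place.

Existing Σw = 13.1 (4.0 + 6.8 + 2.3); existing moment 4.0·866 + 6.8·616 + 2.3·282 = 8301.4.
For the centroid to hit 363: (8301.4 + w·185) / (13.1 + w) = 363.
So w = (363·13.1 − 8301.4)/(185 − 363) = -3546.1/-178 ≈ 19.92.

w ≈ 19.9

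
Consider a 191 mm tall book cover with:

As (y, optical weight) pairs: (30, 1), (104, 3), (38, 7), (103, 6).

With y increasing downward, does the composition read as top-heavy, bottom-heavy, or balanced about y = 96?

top-heavy

Weights sum to 1 + 3 + 7 + 6 = 17.
y: (1·30 + 3·104 + 7·38 + 6·103) / 17 = 1226 / 17 ≈ 72.12
72.1 vs midline 96 → top-heavy.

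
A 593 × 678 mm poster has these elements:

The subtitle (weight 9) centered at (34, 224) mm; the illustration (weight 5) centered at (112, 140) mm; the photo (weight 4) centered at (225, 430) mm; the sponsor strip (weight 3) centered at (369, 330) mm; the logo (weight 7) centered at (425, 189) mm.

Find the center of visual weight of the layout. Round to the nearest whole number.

Σw = 9 + 5 + 4 + 3 + 7 = 28.
x: (9·34 + 5·112 + 4·225 + 3·369 + 7·425) / 28 = 5848 / 28 ≈ 208.86
y: (9·224 + 5·140 + 4·430 + 3·330 + 7·189) / 28 = 6749 / 28 ≈ 241.04

(209, 241)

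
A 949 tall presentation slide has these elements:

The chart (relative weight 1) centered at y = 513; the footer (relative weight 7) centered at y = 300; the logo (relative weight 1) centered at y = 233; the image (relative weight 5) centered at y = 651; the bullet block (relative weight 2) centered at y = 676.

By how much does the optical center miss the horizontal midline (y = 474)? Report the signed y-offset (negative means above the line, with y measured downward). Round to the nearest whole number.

Σw = 1 + 7 + 1 + 5 + 2 = 16.
Σw·y = 1·513 + 7·300 + 1·233 + 5·651 + 2·676 = 7453, so ȳ = 7453/16 ≈ 465.81.
Difference: 465.81 − 474 ≈ -8.19.

≈ -8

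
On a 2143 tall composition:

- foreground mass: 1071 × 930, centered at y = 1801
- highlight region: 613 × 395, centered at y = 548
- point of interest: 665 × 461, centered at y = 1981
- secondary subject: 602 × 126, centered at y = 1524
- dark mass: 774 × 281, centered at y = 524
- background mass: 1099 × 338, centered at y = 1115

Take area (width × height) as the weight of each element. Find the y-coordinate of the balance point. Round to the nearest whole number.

Taking area as weight: foreground mass 1071·930 = 996030, highlight region 613·395 = 242135, point of interest 665·461 = 306565, secondary subject 602·126 = 75852, dark mass 774·281 = 217494, background mass 1099·338 = 371462. Sum 2209538.
Σw·y = 996030·1801 + 242135·548 + 306565·1981 + 75852·1524 + 217494·524 + 371462·1115 = 3177590709, so ȳ = 3177590709/2209538 ≈ 1438.12.

y ≈ 1438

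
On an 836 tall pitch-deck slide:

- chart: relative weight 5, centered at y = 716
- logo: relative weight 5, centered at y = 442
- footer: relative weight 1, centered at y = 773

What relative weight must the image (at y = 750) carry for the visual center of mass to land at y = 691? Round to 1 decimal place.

Fixed elements: Σw = 5 + 5 + 1 = 11, Σw·y = 5·716 + 5·442 + 1·773 = 6563.
For the centroid to hit 691: (6563 + w·750) / (11 + w) = 691.
Rearranging, w·(750 − 691) = 691·11 − 6563 = 1038, so w ≈ 1038/59 = 17.59.

w ≈ 17.6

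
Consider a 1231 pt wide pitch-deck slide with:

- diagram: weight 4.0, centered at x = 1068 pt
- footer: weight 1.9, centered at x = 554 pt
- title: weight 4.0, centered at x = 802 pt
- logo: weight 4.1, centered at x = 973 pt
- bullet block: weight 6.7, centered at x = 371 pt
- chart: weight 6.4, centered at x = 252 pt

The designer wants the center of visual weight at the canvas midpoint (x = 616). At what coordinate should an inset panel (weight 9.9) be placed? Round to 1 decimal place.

x ≈ 623.4

New total weight: (4.0 + 1.9 + 4.0 + 4.1 + 6.7 + 6.4) + 9.9 = 37.0.
x: need Σw·x = 37.0·616 = 22792.0. Existing = 4.0·1068 + 1.9·554 + 4.0·802 + 4.1·973 + 6.7·371 + 6.4·252 = 16620.4. Remainder 6171.6 / 9.9 ≈ 623.39.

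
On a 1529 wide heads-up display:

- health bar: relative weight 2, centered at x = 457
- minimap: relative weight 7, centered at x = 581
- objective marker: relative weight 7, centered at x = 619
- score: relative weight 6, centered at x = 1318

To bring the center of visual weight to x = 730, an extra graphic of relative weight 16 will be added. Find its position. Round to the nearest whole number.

New total weight: (2 + 7 + 7 + 6) + 16 = 38.
Along x: (17222 + 16·x) / 38 = 730 (existing moment 2·457 + 7·581 + 7·619 + 6·1318 = 17222) ⇒ x = (27740 − 17222) / 16 ≈ 657.38.

x ≈ 657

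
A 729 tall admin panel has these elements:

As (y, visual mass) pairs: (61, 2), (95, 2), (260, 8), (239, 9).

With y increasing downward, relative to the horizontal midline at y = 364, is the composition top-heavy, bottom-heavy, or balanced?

top-heavy

Total weight = 2 + 2 + 8 + 9 = 21.
y: (2·61 + 2·95 + 8·260 + 9·239) / 21 = 4543 / 21 ≈ 216.33
Since 216.3 is above (smaller y than) 364, the composition reads top-heavy.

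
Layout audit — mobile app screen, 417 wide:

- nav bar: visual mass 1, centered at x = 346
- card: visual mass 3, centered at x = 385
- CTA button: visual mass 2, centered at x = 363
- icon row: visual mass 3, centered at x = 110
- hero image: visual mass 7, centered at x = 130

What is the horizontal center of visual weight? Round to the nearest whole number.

x ≈ 217

Total weight = 1 + 3 + 2 + 3 + 7 = 16.
x-moment: 1·346 + 3·385 + 2·363 + 3·110 + 7·130 = 3467; centroid 3467/16 ≈ 216.69.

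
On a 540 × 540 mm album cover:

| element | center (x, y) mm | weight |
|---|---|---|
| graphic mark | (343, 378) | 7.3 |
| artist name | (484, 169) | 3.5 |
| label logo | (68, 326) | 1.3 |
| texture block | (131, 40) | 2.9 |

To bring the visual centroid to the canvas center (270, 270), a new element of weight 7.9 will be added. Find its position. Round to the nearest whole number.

(192, 290)

After adding the new element, total weight = 7.3 + 3.5 + 1.3 + 2.9 + 7.9 = 22.9.
x: need Σw·x = 22.9·270 = 6183.0. Existing = 7.3·343 + 3.5·484 + 1.3·68 + 2.9·131 = 4666.2. Remainder 1516.8 / 7.9 ≈ 192.00.
y: need Σw·y = 22.9·270 = 6183.0. Existing = 7.3·378 + 3.5·169 + 1.3·326 + 2.9·40 = 3890.7. Remainder 2292.3 / 7.9 ≈ 290.16.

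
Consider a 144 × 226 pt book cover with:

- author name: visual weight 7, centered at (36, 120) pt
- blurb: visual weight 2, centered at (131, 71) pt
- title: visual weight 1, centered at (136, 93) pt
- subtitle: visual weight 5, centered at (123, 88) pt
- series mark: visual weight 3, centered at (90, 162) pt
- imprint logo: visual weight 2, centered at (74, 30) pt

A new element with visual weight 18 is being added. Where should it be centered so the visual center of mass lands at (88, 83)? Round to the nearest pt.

(92, 61)

New total weight: (7 + 2 + 1 + 5 + 3 + 2) + 18 = 38.
x: target moment 38×88 = 3344; current 7·36 + 2·131 + 1·136 + 5·123 + 3·90 + 2·74 = 1683; the new element supplies 1661, so x = 1661/18 ≈ 92.28.
y: target moment 38×83 = 3154; current 7·120 + 2·71 + 1·93 + 5·88 + 3·162 + 2·30 = 2061; the new element supplies 1093, so y = 1093/18 ≈ 60.72.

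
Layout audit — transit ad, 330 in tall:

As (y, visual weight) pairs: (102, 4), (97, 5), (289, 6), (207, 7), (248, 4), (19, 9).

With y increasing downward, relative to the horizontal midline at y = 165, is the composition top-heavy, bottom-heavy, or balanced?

top-heavy

Weights sum to 4 + 5 + 6 + 7 + 4 + 9 = 35.
Σw·y = 5239; ȳ = 5239/35 ≈ 149.69.
149.7 lies above (smaller y than) the midline 165, so the layout is top-heavy.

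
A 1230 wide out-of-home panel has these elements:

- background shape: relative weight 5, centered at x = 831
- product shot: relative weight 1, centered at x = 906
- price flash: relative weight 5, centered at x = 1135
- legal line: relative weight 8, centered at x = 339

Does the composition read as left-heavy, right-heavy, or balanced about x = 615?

Weights sum to 5 + 1 + 5 + 8 = 19.
x: (5·831 + 1·906 + 5·1135 + 8·339) / 19 = 13448 / 19 ≈ 707.79
Since 707.8 is right of 615, the composition reads right-heavy.

right-heavy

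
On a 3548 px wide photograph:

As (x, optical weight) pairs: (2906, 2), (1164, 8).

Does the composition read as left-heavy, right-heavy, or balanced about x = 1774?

left-heavy

Weights sum to 2 + 8 = 10.
x-moment: 2·2906 + 8·1164 = 15124; centroid 15124/10 ≈ 1512.40.
1512.4 vs midline 1774 → left-heavy.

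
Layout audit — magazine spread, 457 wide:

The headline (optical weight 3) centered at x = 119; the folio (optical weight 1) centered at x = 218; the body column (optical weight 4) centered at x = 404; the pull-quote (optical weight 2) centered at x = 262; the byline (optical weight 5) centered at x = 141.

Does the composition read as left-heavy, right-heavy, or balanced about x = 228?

balanced

Weights sum to 3 + 1 + 4 + 2 + 5 = 15.
x-moment: 3·119 + 1·218 + 4·404 + 2·262 + 5·141 = 3420; centroid 3420/15 ≈ 228.00.
The centroid 228.00 matches the midline at 228, so the layout is balanced.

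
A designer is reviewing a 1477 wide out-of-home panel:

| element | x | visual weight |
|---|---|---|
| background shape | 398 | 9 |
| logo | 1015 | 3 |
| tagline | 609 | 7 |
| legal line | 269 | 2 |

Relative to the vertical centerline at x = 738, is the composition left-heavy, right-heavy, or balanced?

Σw = 9 + 3 + 7 + 2 = 21.
Σw·x = 9·398 + 3·1015 + 7·609 + 2·269 = 11428, so x̄ = 11428/21 ≈ 544.19.
544.2 lies left of the midline 738, so the layout is left-heavy.

left-heavy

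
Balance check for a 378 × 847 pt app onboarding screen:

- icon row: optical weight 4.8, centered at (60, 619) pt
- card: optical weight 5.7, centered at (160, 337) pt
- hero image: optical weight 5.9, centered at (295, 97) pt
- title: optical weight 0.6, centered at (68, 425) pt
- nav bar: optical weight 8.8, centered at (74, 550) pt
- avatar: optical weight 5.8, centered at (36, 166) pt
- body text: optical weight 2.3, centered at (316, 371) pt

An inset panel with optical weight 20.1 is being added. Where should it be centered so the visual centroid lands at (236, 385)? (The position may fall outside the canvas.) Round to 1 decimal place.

(406.8, 418.6)

After adding the inset panel, total weight = 4.8 + 5.7 + 5.9 + 0.6 + 8.8 + 5.8 + 2.3 + 20.1 = 54.0.
x: need Σw·x = 54.0·236 = 12744.0. Existing = 4.8·60 + 5.7·160 + 5.9·295 + 0.6·68 + 8.8·74 + 5.8·36 + 2.3·316 = 4568.1. Remainder 8175.9 / 20.1 ≈ 406.76.
y: need Σw·y = 54.0·385 = 20790.0. Existing = 4.8·619 + 5.7·337 + 5.9·97 + 0.6·425 + 8.8·550 + 5.8·166 + 2.3·371 = 12375.5. Remainder 8414.5 / 20.1 ≈ 418.63.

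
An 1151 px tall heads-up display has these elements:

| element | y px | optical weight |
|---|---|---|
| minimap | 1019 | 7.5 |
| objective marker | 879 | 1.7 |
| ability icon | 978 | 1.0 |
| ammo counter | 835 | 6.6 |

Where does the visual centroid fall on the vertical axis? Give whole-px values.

Total weight = 7.5 + 1.7 + 1.0 + 6.6 = 16.8.
y-moment: 7.5·1019 + 1.7·879 + 1.0·978 + 6.6·835 = 15625.8; centroid 15625.8/16.8 ≈ 930.11.

y ≈ 930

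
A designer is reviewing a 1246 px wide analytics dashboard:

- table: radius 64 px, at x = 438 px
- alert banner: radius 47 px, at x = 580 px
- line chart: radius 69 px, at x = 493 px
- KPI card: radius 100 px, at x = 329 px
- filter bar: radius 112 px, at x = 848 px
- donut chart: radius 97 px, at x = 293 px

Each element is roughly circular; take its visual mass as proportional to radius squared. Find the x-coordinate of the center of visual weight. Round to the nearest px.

r² weights: table 64² = 4096, alert banner 47² = 2209, line chart 69² = 4761, KPI card 100² = 10000, filter bar 112² = 12544, donut chart 97² = 9409. Total = 43019.
Σw·x = 22106590; x̄ = 22106590/43019 ≈ 513.88.

x ≈ 514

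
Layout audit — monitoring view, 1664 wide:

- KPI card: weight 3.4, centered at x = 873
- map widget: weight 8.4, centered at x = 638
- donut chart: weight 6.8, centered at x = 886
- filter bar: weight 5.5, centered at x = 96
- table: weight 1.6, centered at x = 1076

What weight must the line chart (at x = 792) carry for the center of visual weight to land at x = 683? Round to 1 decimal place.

Known weights sum to 3.4 + 8.4 + 6.8 + 5.5 + 1.6 = 25.7; their moment is 3.4·873 + 8.4·638 + 6.8·886 + 5.5·96 + 1.6·1076 = 16601.8.
Set Σw·x/Σw = 683: (16601.8 + 792w) = 683·(25.7 + w).
Rearranging, w·(792 − 683) = 683·25.7 − 16601.8 = 951.3, so w ≈ 951.3/109 = 8.73.

w ≈ 8.7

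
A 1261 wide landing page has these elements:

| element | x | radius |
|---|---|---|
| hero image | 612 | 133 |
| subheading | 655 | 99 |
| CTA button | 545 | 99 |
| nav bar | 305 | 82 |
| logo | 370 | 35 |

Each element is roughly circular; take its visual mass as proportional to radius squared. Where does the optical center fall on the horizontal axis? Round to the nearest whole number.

x ≈ 555

r² weights: hero image 133² = 17689, subheading 99² = 9801, CTA button 99² = 9801, nav bar 82² = 6724, logo 35² = 1225. Total = 45240.
x: (17689·612 + 9801·655 + 9801·545 + 6724·305 + 1225·370) / 45240 = 25090938 / 45240 ≈ 554.62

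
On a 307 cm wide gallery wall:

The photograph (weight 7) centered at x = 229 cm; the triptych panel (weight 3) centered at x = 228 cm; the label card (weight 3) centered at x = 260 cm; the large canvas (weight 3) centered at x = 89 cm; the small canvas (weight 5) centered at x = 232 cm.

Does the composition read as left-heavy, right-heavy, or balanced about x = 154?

Σw = 7 + 3 + 3 + 3 + 5 = 21.
x-moment: 7·229 + 3·228 + 3·260 + 3·89 + 5·232 = 4494; centroid 4494/21 ≈ 214.00.
214.0 vs midline 154 → right-heavy.

right-heavy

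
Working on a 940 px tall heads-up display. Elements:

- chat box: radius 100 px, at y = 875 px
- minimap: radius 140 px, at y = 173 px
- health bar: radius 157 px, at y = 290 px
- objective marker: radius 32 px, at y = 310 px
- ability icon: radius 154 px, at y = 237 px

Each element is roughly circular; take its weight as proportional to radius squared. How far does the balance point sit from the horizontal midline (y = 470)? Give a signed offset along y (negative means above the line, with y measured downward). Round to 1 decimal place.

≈ -150.6 px

r² weights: chat box 100² = 10000, minimap 140² = 19600, health bar 157² = 24649, objective marker 32² = 1024, ability icon 154² = 23716. Total = 78989.
Σw·y = 10000·875 + 19600·173 + 24649·290 + 1024·310 + 23716·237 = 25227142, so ȳ = 25227142/78989 ≈ 319.38.
Difference: 319.38 − 470 ≈ -150.62.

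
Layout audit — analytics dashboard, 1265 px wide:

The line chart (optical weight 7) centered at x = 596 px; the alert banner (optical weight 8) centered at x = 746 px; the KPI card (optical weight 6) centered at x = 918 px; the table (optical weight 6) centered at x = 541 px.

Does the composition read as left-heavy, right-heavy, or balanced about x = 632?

Σw = 7 + 8 + 6 + 6 = 27.
Σw·x = 7·596 + 8·746 + 6·918 + 6·541 = 18894, so x̄ = 18894/27 ≈ 699.78.
Since 699.8 is right of 632, the composition reads right-heavy.

right-heavy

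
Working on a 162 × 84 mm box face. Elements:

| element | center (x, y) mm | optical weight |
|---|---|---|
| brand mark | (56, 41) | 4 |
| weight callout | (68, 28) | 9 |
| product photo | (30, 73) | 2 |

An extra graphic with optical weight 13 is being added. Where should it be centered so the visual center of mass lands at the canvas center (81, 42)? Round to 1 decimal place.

(105.5, 47.2)

After adding the extra graphic, total weight = 4 + 9 + 2 + 13 = 28.
x: need Σw·x = 28·81 = 2268. Existing = 4·56 + 9·68 + 2·30 = 896. Remainder 1372 / 13 ≈ 105.54.
y: need Σw·y = 28·42 = 1176. Existing = 4·41 + 9·28 + 2·73 = 562. Remainder 614 / 13 ≈ 47.23.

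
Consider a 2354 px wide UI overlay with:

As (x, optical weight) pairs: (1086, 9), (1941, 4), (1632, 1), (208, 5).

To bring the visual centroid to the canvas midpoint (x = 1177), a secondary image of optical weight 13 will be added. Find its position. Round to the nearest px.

After adding the secondary image, total weight = 9 + 4 + 1 + 5 + 13 = 32.
Along x: (20210 + 13·x) / 32 = 1177 (existing moment 9·1086 + 4·1941 + 1·1632 + 5·208 = 20210) ⇒ x = (37664 − 20210) / 13 ≈ 1342.62.

x ≈ 1343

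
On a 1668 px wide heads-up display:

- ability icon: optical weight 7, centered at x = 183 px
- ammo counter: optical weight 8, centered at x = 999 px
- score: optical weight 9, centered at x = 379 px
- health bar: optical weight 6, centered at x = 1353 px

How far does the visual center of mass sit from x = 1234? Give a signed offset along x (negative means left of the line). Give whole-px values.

Σw = 7 + 8 + 9 + 6 = 30.
x-moment: 7·183 + 8·999 + 9·379 + 6·1353 = 20802; centroid 20802/30 ≈ 693.40.
Difference: 693.40 − 1234 ≈ -540.60.

≈ -541 px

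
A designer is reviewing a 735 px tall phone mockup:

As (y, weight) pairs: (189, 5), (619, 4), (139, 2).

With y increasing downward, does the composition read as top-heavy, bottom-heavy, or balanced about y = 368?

Weights sum to 5 + 4 + 2 = 11.
Σw·y = 5·189 + 4·619 + 2·139 = 3699, so ȳ = 3699/11 ≈ 336.27.
336.3 lies above (smaller y than) the midline 368, so the layout is top-heavy.

top-heavy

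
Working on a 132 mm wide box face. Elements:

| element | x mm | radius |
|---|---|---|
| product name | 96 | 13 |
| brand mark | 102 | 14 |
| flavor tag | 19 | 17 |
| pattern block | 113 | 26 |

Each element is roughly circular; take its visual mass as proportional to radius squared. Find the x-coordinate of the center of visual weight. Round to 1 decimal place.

Weights ∝ r²: product name 13² = 169, brand mark 14² = 196, flavor tag 17² = 289, pattern block 26² = 676; Σw = 1330.
Σw·x = 169·96 + 196·102 + 289·19 + 676·113 = 118095, so x̄ = 118095/1330 ≈ 88.79.

x ≈ 88.8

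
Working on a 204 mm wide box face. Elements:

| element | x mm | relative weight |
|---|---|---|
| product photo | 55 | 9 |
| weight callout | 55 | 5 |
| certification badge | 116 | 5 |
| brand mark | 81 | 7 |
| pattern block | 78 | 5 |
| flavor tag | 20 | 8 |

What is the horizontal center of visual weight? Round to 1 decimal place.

Σw = 9 + 5 + 5 + 7 + 5 + 8 = 39.
Σw·x = 2467; x̄ = 2467/39 ≈ 63.26.

x ≈ 63.3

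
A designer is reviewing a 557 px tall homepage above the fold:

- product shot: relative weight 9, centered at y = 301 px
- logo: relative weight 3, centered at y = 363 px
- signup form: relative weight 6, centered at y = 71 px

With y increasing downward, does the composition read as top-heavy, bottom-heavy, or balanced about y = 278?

Σw = 9 + 3 + 6 = 18.
Σw·y = 9·301 + 3·363 + 6·71 = 4224, so ȳ = 4224/18 ≈ 234.67.
234.7 lies above (smaller y than) the midline 278, so the layout is top-heavy.

top-heavy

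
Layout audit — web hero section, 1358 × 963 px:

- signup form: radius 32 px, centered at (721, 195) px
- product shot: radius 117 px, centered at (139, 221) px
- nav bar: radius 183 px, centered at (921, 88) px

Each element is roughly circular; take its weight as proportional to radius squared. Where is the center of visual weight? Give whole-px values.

Weights ∝ r²: signup form 32² = 1024, product shot 117² = 13689, nav bar 183² = 33489; Σw = 48202.
Σw·x = 1024·721 + 13689·139 + 33489·921 = 33484444, so x̄ = 33484444/48202 ≈ 694.67.
Σw·y = 1024·195 + 13689·221 + 33489·88 = 6171981, so ȳ = 6171981/48202 ≈ 128.04.

(695, 128)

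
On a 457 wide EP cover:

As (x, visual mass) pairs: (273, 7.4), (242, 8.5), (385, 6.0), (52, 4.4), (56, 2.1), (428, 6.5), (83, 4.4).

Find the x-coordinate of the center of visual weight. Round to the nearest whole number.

Total weight = 7.4 + 8.5 + 6.0 + 4.4 + 2.1 + 6.5 + 4.4 = 39.3.
x: (7.4·273 + 8.5·242 + 6.0·385 + 4.4·52 + 2.1·56 + 6.5·428 + 4.4·83) / 39.3 = 9880.8 / 39.3 ≈ 251.42

x ≈ 251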